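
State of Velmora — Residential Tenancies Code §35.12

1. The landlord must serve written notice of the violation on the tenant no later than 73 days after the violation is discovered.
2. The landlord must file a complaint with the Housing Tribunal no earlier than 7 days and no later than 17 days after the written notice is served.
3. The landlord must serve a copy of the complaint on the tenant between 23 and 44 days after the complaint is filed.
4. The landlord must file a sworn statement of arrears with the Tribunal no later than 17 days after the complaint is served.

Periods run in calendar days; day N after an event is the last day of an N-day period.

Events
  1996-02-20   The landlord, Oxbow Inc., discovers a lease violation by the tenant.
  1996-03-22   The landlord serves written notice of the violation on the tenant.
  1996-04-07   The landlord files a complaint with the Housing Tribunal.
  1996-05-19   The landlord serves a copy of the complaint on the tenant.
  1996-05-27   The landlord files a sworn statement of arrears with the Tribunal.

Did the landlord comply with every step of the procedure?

Step 1 — counting 73 days from 1996-02-20 (when the violation is discovered) gives a deadline of 1996-05-03; completed 1996-03-22, before the deadline.
Step 2 — 7 and 17 days from 1996-03-22 (when the written notice is served) are 1996-03-29 and 1996-04-08 respectively; 1996-04-07 falls inside that range.
Step 3 — 23 and 44 days from 1996-04-07 (when the complaint is filed) are 1996-04-30 and 1996-05-21 respectively; done 1996-05-19, which is between those dates.
Step 4 — counting 17 days from 1996-05-19 (when the complaint is served) gives a deadline of 1996-06-05; completed 1996-05-27, before the deadline.

Yes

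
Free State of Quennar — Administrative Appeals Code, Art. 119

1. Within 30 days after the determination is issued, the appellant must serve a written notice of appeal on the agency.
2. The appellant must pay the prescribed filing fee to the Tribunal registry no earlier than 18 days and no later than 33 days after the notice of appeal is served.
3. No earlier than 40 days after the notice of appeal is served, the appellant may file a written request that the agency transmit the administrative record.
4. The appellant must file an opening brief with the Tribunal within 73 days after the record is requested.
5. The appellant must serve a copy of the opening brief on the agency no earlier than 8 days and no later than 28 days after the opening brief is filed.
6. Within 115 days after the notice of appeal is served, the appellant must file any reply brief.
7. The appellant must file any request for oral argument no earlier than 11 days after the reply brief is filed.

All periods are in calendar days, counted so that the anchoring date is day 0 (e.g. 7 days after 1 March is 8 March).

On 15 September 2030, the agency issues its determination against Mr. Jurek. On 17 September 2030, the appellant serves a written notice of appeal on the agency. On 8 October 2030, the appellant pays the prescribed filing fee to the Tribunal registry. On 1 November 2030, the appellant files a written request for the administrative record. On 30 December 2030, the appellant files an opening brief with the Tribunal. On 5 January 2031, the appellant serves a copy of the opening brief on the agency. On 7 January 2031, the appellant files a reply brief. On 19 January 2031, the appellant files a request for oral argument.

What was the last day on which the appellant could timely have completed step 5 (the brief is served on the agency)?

27 January 2031

Step 5 runs from 30 December 2030, when the opening brief is filed. The window is 8–28 days after 30 December 2030; it closes on 27 January 2031.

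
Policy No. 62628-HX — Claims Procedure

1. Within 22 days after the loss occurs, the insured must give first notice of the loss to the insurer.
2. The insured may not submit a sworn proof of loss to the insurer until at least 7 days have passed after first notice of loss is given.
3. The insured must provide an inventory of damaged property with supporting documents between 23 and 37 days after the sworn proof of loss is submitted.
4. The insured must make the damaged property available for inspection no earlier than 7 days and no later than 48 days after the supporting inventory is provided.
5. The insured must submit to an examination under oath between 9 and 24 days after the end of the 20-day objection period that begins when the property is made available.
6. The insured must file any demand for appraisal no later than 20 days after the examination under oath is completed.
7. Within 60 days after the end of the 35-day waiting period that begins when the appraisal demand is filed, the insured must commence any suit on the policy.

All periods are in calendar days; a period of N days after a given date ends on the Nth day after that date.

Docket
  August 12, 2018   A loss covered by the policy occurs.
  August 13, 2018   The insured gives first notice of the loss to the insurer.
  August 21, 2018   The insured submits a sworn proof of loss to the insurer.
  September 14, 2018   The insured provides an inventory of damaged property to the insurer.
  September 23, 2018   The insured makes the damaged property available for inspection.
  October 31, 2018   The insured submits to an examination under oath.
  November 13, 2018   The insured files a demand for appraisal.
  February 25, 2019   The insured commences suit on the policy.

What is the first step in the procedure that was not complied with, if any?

(1) due by August 12, 2018 + 22 days = September 3, 2018; completed August 13, 2018, before the deadline.
(2) permitted from August 13, 2018 + 7 days = August 20, 2018 onward; done August 21, 2018 — permitted.
(3) the permitted window runs from August 21, 2018 + 23 = September 13, 2018 to August 21, 2018 + 37 = September 27, 2018; September 14, 2018 falls inside that range.
(4) the permitted window runs from September 14, 2018 + 7 = September 21, 2018 to September 14, 2018 + 48 = November 1, 2018; done September 23, 2018 — within the window.
(5) the permitted window runs from October 13, 2018 + 9 = October 22, 2018 to October 13, 2018 + 24 = November 6, 2018; done October 31, 2018, which is between those dates.
(6) due by October 31, 2018 + 20 days = November 20, 2018; completed November 13, 2018, before the deadline.
(7) due by December 18, 2018 + 60 days = February 16, 2019; February 25, 2019 misses that deadline by 9 days.

Step 7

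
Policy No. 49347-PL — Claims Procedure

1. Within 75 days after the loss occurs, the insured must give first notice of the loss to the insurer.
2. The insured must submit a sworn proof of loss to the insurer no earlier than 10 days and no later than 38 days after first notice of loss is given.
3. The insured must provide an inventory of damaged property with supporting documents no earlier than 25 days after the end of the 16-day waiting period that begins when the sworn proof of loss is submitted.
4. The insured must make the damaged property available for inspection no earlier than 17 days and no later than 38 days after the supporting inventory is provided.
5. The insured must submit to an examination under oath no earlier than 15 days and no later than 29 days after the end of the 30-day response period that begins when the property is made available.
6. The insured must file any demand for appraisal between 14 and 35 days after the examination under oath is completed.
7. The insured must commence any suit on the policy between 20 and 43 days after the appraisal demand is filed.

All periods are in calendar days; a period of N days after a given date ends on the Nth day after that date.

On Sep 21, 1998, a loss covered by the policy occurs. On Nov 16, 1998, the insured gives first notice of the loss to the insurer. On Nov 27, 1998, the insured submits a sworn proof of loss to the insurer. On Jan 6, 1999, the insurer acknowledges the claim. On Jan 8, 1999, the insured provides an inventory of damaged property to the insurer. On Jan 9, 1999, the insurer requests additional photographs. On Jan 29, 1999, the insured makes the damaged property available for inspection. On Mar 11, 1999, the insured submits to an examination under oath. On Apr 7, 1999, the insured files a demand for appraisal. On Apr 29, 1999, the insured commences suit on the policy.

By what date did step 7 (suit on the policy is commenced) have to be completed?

May 20, 1999

Step 7 runs from Apr 7, 1999, when the appraisal demand is filed. The window is 20–43 days after Apr 7, 1999; it closes on May 20, 1999.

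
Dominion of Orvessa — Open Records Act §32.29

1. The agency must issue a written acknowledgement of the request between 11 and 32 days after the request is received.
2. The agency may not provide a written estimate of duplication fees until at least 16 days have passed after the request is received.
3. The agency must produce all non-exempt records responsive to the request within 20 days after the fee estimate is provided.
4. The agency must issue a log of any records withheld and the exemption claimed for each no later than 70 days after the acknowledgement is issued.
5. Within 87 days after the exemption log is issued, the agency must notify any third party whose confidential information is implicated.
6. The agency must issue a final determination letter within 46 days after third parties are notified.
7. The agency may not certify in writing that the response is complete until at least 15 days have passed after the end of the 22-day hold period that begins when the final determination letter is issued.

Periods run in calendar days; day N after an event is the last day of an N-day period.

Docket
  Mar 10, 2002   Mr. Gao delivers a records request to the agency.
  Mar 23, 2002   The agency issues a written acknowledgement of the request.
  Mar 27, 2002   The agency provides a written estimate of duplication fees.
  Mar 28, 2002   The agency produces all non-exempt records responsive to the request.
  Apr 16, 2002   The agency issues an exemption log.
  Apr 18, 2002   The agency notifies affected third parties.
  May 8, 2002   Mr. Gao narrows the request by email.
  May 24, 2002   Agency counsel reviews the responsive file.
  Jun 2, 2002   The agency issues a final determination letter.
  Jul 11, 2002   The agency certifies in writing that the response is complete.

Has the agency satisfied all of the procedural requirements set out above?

Yes

Step 1 — 11 and 32 days from Mar 10, 2002 (when the request is received) are Mar 21, 2002 and Apr 11, 2002 respectively; done Mar 23, 2002, which is between those dates.
Step 2 — must wait 16 days from Mar 10, 2002 (when the request is received), so not before Mar 26, 2002; Mar 27, 2002 is on or after that date.
Step 3 — counting 20 days from Mar 27, 2002 (when the fee estimate is provided) gives a deadline of Apr 16, 2002; Mar 28, 2002 is within that limit.
Step 4 — counting 70 days from Mar 23, 2002 (when the acknowledgement is issued) gives a deadline of Jun 1, 2002; Apr 16, 2002 is within that limit.
Step 5 — counting 87 days from Apr 16, 2002 (when the exemption log is issued) gives a deadline of Jul 12, 2002; done Apr 18, 2002 — timely.
Step 6 — counting 46 days from Apr 18, 2002 (when third parties are notified) gives a deadline of Jun 3, 2002; done Jun 2, 2002 — timely.
Step 7 — must wait 15 days from Jun 24, 2002 (end of the 22-day hold period, which began when the final determination letter is issued on Jun 2, 2002), so not before Jul 9, 2002; Jul 11, 2002 is on or after that date.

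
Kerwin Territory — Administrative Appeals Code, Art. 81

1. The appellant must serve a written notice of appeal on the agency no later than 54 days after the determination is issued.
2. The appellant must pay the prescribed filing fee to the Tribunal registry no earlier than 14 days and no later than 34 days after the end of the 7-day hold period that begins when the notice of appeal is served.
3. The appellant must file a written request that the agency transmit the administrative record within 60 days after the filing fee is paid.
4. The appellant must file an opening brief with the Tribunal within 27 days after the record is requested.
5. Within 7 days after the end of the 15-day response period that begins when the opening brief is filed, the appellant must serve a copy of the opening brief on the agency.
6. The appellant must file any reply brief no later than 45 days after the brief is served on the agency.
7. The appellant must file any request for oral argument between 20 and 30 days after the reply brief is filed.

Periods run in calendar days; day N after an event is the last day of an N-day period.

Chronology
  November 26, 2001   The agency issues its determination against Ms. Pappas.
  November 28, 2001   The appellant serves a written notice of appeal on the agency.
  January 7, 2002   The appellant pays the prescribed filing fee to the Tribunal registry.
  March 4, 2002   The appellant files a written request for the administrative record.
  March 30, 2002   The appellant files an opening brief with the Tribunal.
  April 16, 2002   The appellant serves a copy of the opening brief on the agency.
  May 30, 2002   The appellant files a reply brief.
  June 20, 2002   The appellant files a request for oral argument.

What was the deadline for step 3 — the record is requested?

Step 3 runs from January 7, 2002, when the filing fee is paid. 60 days after January 7, 2002 is March 8, 2002.

March 8, 2002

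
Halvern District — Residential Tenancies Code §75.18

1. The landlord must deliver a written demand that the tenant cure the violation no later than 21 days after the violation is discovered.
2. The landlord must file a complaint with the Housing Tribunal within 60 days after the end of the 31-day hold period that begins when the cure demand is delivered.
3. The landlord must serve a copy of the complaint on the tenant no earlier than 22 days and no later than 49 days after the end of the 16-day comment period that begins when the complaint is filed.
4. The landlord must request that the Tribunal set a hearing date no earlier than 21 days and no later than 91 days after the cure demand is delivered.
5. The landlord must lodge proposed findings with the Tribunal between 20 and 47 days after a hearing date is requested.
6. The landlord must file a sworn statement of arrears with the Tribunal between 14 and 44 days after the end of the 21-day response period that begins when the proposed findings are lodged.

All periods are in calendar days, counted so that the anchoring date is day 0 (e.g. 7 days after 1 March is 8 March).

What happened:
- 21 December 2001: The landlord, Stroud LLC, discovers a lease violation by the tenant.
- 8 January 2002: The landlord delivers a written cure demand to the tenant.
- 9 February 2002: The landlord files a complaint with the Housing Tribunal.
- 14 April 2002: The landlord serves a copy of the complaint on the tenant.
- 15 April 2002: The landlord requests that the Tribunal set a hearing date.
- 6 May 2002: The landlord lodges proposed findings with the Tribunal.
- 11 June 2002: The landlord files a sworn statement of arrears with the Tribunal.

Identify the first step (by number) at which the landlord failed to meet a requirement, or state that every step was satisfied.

(1) due by 21 December 2001 + 21 days = 11 January 2002; done 8 January 2002 — timely.
(2) due by 8 February 2002 + 60 days = 9 April 2002; 9 February 2002 is within that limit.
(3) the permitted window runs from 25 February 2002 + 22 = 19 March 2002 to 25 February 2002 + 49 = 15 April 2002; done 14 April 2002 — within the window.
(4) the permitted window runs from 8 January 2002 + 21 = 29 January 2002 to 8 January 2002 + 91 = 9 April 2002; done 15 April 2002 — 6 days after the window closed.

Step 4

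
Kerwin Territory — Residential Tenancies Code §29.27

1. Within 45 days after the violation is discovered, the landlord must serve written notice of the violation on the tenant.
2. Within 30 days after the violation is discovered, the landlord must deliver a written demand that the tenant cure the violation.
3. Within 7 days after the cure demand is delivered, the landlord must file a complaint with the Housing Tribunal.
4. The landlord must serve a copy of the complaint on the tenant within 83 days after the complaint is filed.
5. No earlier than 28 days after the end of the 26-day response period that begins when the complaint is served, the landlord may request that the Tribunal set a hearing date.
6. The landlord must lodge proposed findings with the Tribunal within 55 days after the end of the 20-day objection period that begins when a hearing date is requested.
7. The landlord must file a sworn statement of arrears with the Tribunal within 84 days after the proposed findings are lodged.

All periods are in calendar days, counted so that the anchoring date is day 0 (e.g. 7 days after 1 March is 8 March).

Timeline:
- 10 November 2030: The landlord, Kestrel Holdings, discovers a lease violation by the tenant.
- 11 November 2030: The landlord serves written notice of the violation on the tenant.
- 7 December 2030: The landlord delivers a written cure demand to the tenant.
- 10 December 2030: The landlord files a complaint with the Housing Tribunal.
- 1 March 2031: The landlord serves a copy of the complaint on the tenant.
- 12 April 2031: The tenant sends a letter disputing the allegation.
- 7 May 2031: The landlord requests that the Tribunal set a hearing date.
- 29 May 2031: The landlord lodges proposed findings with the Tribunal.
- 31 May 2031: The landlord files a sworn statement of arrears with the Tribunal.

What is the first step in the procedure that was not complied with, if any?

Step 1: 45 days after 10 November 2030 (when the violation is discovered) is 25 December 2030; 11 November 2030 is within that limit.
Step 2: 30 days after 10 November 2030 (when the violation is discovered) is 10 December 2030; completed 7 December 2030, before the deadline.
Step 3: 7 days after 7 December 2030 (when the cure demand is delivered) is 14 December 2030; done 10 December 2030 — timely.
Step 4: 83 days after 10 December 2030 (when the complaint is filed) is 3 March 2031; completed 1 March 2031, before the deadline.
Step 5: the earliest permitted date is 28 days after 27 March 2031 (end of the 26-day response period, which began when the complaint is served on 1 March 2031), i.e. 24 April 2031; done 7 May 2031, after the minimum wait.
Step 6: 55 days after 27 May 2031 (end of the 20-day objection period, which began when a hearing date is requested on 7 May 2031) is 21 July 2031; 29 May 2031 is within that limit.
Step 7: 84 days after 29 May 2031 (when the proposed findings are lodged) is 21 August 2031; completed 31 May 2031, before the deadline.

None — every step was satisfied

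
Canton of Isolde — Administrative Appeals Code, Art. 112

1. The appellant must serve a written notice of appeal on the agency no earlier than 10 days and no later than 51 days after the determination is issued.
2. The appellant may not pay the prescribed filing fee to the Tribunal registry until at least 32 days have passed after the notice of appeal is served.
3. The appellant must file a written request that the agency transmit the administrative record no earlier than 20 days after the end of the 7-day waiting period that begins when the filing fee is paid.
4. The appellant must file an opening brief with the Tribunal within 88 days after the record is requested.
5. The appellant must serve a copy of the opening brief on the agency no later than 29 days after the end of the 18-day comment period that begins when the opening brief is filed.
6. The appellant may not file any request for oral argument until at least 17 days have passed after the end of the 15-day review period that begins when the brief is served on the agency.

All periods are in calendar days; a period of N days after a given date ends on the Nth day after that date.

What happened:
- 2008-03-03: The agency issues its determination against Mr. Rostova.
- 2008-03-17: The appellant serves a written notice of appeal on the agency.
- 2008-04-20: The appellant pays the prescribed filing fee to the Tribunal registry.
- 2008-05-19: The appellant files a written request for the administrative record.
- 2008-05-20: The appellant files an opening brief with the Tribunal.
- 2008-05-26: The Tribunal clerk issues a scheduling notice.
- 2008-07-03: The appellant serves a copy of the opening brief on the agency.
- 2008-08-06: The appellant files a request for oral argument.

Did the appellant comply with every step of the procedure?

Step 1 — 10 and 51 days from 2008-03-03 (when the determination is issued) are 2008-03-13 and 2008-04-23 respectively; done 2008-03-17 — within the window.
Step 2 — must wait 32 days from 2008-03-17 (when the notice of appeal is served), so not before 2008-04-18; done 2008-04-20 — permitted.
Step 3 — must wait 20 days from 2008-04-27 (end of the 7-day waiting period, which began when the filing fee is paid on 2008-04-20), so not before 2008-05-17; done 2008-05-19, after the minimum wait.
Step 4 — counting 88 days from 2008-05-19 (when the record is requested) gives a deadline of 2008-08-15; completed 2008-05-20, before the deadline.
Step 5 — counting 29 days from 2008-06-07 (end of the 18-day comment period, which began when the opening brief is filed on 2008-05-20) gives a deadline of 2008-07-06; done 2008-07-03 — timely.
Step 6 — must wait 17 days from 2008-07-18 (end of the 15-day review period, which began when the brief is served on the agency on 2008-07-03), so not before 2008-08-04; done 2008-08-06, after the minimum wait.

Yes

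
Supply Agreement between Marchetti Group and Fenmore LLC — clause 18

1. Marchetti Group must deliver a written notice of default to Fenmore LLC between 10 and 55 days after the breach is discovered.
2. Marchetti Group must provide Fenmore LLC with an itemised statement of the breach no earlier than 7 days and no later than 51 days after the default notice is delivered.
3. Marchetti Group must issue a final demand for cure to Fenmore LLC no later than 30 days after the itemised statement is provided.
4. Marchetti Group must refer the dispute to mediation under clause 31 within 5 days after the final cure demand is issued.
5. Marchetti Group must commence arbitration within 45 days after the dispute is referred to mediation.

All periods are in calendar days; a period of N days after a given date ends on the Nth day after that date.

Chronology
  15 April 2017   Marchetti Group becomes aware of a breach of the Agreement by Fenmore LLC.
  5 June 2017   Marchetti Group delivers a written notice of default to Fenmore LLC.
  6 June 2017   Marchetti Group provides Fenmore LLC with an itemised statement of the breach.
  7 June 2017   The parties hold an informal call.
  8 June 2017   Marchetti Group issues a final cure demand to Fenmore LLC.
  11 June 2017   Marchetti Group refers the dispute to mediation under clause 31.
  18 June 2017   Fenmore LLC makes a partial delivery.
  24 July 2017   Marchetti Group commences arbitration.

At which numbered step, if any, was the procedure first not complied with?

Step 1 — 10 and 55 days from 15 April 2017 (when the breach is discovered) are 25 April 2017 and 9 June 2017 respectively; 5 June 2017 falls inside that range.
Step 2 — 7 and 51 days from 5 June 2017 (when the default notice is delivered) are 12 June 2017 and 26 July 2017 respectively; 6 June 2017 is 6 days too early.
No need to go further; step 2 was not satisfied.

Step 2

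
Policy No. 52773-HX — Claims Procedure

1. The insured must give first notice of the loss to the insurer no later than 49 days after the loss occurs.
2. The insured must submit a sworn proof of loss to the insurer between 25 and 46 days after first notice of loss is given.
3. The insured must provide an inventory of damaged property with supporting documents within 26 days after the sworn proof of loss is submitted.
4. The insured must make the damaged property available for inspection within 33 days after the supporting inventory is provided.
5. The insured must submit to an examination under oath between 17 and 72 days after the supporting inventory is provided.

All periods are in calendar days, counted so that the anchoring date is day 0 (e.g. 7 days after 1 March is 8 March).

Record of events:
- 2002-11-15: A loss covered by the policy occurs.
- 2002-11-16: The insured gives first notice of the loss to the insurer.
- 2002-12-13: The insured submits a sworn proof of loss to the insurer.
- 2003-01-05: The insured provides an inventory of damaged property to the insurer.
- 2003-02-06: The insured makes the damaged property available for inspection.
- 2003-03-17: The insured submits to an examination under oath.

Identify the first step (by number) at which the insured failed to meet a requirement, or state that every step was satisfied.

(1) due by 2002-11-15 + 49 days = 2003-01-03; completed 2002-11-16, before the deadline.
(2) the permitted window runs from 2002-11-16 + 25 = 2002-12-11 to 2002-11-16 + 46 = 2003-01-01; done 2002-12-13, which is between those dates.
(3) due by 2002-12-13 + 26 days = 2003-01-08; completed 2003-01-05, before the deadline.
(4) due by 2003-01-05 + 33 days = 2003-02-07; completed 2003-02-06, before the deadline.
(5) the permitted window runs from 2003-01-05 + 17 = 2003-01-22 to 2003-01-05 + 72 = 2003-03-18; done 2003-03-17 — within the window.

None — every step was satisfied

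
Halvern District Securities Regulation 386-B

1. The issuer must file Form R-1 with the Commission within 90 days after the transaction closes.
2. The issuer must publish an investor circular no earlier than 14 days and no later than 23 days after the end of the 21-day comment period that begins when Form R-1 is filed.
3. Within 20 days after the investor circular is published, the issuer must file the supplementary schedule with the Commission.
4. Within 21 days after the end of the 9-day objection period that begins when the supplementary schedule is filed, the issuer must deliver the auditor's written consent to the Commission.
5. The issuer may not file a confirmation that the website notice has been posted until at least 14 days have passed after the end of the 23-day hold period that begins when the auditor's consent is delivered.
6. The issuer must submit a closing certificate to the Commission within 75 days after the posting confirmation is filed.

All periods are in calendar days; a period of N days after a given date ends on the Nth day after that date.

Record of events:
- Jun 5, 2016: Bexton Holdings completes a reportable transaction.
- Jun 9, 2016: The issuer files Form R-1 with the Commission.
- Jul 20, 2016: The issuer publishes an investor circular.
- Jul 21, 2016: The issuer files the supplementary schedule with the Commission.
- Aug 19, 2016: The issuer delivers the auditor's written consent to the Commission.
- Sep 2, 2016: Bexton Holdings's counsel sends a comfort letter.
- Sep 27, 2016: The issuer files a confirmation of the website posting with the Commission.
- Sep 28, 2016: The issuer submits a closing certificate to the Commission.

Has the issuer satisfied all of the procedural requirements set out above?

Step 1: 90 days after Jun 5, 2016 (when the transaction closes) is Sep 3, 2016; completed Jun 9, 2016, before the deadline.
Step 2: the window is 14–23 days after Jun 30, 2016 (end of the 21-day comment period, which began when Form R-1 is filed on Jun 9, 2016), so Jul 14, 2016 through Jul 23, 2016; done Jul 20, 2016 — within the window.
Step 3: 20 days after Jul 20, 2016 (when the investor circular is published) is Aug 9, 2016; Jul 21, 2016 is within that limit.
Step 4: 21 days after Jul 30, 2016 (end of the 9-day objection period, which began when the supplementary schedule is filed on Jul 21, 2016) is Aug 20, 2016; completed Aug 19, 2016, before the deadline.
Step 5: the earliest permitted date is 14 days after Sep 11, 2016 (end of the 23-day hold period, which began when the auditor's consent is delivered on Aug 19, 2016), i.e. Sep 25, 2016; done Sep 27, 2016 — permitted.
Step 6: 75 days after Sep 27, 2016 (when the posting confirmation is filed) is Dec 11, 2016; done Sep 28, 2016 — timely.

Yes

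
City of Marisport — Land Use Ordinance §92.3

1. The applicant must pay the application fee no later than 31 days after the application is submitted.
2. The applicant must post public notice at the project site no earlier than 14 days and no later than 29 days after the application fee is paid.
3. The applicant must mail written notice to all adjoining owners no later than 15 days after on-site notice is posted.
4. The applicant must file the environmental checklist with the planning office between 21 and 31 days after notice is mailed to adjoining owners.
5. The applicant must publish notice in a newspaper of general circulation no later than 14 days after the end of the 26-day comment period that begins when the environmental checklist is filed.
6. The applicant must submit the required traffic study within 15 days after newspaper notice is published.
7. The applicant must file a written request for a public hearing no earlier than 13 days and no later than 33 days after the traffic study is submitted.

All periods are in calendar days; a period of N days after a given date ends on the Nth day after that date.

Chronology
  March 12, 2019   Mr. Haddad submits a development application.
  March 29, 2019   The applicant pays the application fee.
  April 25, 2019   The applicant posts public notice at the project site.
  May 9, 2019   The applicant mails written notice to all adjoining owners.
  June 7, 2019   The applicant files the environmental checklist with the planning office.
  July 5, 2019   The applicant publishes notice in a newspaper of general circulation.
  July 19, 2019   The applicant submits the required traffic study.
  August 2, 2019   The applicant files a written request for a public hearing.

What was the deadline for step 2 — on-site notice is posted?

Step 2 runs from March 29, 2019, when the application fee is paid. The window is 14–29 days after March 29, 2019; it closes on April 27, 2019.

April 27, 2019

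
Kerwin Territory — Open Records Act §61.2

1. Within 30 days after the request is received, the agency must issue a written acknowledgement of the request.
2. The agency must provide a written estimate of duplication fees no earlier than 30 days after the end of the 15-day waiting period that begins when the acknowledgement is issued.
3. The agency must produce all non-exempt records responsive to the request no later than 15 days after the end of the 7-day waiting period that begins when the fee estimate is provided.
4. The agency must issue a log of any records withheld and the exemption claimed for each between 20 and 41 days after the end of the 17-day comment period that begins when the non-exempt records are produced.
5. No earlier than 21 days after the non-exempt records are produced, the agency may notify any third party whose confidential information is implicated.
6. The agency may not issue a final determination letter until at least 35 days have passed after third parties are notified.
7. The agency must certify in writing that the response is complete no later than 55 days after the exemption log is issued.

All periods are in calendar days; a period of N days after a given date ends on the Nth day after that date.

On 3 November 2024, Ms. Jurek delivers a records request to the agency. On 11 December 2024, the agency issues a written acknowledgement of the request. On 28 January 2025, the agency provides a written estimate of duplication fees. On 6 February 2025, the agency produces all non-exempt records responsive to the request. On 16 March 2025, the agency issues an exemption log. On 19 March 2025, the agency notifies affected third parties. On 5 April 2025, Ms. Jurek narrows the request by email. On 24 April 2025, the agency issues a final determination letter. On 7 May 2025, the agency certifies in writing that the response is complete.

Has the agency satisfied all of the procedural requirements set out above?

Step 1 — counting 30 days from 3 November 2024 (when the request is received) gives a deadline of 3 December 2024; not done until 11 December 2024, 8 days after the deadline.
That is the first point of non-compliance.

No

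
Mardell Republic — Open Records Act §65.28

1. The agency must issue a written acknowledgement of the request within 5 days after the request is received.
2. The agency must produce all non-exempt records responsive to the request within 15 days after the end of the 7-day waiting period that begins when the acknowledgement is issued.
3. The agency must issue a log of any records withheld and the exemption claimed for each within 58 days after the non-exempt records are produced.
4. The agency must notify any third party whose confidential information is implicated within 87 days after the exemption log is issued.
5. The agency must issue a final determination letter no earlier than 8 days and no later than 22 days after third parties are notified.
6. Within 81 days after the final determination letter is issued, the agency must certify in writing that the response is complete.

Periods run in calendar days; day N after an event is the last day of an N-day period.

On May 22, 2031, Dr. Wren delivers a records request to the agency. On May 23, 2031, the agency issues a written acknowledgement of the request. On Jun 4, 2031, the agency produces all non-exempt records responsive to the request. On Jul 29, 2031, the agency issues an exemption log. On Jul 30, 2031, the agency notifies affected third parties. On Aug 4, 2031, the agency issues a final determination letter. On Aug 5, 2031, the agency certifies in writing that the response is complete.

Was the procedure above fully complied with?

No

Step 1 — counting 5 days from May 22, 2031 (when the request is received) gives a deadline of May 27, 2031; May 23, 2031 is within that limit.
Step 2 — counting 15 days from May 30, 2031 (end of the 7-day waiting period, which began when the acknowledgement is issued on May 23, 2031) gives a deadline of Jun 14, 2031; Jun 4, 2031 is within that limit.
Step 3 — counting 58 days from Jun 4, 2031 (when the non-exempt records are produced) gives a deadline of Aug 1, 2031; Jul 29, 2031 is within that limit.
Step 4 — counting 87 days from Jul 29, 2031 (when the exemption log is issued) gives a deadline of Oct 24, 2031; done Jul 30, 2031 — timely.
Step 5 — 8 and 22 days from Jul 30, 2031 (when third parties are notified) are Aug 7, 2031 and Aug 21, 2031 respectively; Aug 4, 2031 is 3 days too early.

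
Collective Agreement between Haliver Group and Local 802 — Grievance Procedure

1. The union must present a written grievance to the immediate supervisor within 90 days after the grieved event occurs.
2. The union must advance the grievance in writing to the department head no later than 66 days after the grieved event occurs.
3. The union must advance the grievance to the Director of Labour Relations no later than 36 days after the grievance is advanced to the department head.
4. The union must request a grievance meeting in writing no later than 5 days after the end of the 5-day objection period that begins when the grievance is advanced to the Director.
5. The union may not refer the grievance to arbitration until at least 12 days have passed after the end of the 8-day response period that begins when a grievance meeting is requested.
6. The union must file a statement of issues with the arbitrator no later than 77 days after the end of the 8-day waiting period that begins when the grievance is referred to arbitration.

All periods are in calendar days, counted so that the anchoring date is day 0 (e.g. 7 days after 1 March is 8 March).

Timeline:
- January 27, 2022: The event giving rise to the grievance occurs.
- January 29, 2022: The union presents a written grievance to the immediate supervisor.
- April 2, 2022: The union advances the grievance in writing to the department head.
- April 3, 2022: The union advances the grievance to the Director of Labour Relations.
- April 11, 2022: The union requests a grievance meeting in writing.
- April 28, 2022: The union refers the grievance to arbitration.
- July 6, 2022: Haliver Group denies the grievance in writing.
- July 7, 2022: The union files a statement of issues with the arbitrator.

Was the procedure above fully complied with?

(1) due by January 27, 2022 + 90 days = April 27, 2022; January 29, 2022 is within that limit.
(2) due by January 27, 2022 + 66 days = April 3, 2022; completed April 2, 2022, before the deadline.
(3) due by April 2, 2022 + 36 days = May 8, 2022; done April 3, 2022 — timely.
(4) due by April 8, 2022 + 5 days = April 13, 2022; completed April 11, 2022, before the deadline.
(5) permitted from April 19, 2022 + 12 days = May 1, 2022 onward; April 28, 2022 is 3 days before the earliest permitted date.
The procedure was therefore not followed at step 5.

No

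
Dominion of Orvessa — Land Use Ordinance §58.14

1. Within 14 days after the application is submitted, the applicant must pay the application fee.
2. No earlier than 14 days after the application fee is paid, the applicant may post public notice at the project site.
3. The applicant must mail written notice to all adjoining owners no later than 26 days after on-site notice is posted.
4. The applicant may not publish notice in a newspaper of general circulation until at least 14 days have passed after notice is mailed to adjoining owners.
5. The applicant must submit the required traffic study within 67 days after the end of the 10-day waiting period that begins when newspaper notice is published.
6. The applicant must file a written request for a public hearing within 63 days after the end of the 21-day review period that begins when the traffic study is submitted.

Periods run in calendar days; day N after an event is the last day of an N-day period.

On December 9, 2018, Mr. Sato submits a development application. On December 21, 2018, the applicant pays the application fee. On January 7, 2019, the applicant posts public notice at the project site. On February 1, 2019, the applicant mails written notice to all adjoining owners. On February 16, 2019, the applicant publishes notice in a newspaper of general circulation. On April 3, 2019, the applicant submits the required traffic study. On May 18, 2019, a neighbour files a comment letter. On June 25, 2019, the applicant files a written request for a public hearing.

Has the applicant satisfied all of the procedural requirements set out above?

Step 1: 14 days after December 9, 2018 (when the application is submitted) is December 23, 2018; December 21, 2018 is within that limit.
Step 2: the earliest permitted date is 14 days after December 21, 2018 (when the application fee is paid), i.e. January 4, 2019; January 7, 2019 is on or after that date.
Step 3: 26 days after January 7, 2019 (when on-site notice is posted) is February 2, 2019; completed February 1, 2019, before the deadline.
Step 4: the earliest permitted date is 14 days after February 1, 2019 (when notice is mailed to adjoining owners), i.e. February 15, 2019; done February 16, 2019, after the minimum wait.
Step 5: 67 days after February 26, 2019 (end of the 10-day waiting period, which began when newspaper notice is published on February 16, 2019) is May 4, 2019; done April 3, 2019 — timely.
Step 6: 63 days after April 24, 2019 (end of the 21-day review period, which began when the traffic study is submitted on April 3, 2019) is June 26, 2019; done June 25, 2019 — timely.

Yes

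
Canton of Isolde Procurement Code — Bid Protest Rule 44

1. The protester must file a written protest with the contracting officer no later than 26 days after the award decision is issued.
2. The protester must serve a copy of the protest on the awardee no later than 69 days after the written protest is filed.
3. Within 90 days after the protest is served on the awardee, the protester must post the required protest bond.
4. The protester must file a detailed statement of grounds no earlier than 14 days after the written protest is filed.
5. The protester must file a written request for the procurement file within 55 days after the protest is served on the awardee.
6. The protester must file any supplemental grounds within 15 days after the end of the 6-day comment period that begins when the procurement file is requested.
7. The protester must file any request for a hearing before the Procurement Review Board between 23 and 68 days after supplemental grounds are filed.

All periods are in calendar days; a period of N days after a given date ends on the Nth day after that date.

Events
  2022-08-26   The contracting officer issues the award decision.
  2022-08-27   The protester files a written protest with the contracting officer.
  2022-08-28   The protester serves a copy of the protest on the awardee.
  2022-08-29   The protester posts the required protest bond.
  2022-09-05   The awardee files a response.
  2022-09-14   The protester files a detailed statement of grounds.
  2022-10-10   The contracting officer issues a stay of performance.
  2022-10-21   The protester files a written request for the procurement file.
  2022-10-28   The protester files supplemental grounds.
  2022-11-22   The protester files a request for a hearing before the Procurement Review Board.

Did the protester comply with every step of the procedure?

Step 1 — counting 26 days from 2022-08-26 (when the award decision is issued) gives a deadline of 2022-09-21; 2022-08-27 is within that limit.
Step 2 — counting 69 days from 2022-08-27 (when the written protest is filed) gives a deadline of 2022-11-04; 2022-08-28 is within that limit.
Step 3 — counting 90 days from 2022-08-28 (when the protest is served on the awardee) gives a deadline of 2022-11-26; completed 2022-08-29, before the deadline.
Step 4 — must wait 14 days from 2022-08-27 (when the written protest is filed), so not before 2022-09-10; 2022-09-14 is on or after that date.
Step 5 — counting 55 days from 2022-08-28 (when the protest is served on the awardee) gives a deadline of 2022-10-22; 2022-10-21 is within that limit.
Step 6 — counting 15 days from 2022-10-27 (end of the 6-day comment period, which began when the procurement file is requested on 2022-10-21) gives a deadline of 2022-11-11; completed 2022-10-28, before the deadline.
Step 7 — 23 and 68 days from 2022-10-28 (when supplemental grounds are filed) are 2022-11-20 and 2023-01-04 respectively; done 2022-11-22, which is between those dates.

Yes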